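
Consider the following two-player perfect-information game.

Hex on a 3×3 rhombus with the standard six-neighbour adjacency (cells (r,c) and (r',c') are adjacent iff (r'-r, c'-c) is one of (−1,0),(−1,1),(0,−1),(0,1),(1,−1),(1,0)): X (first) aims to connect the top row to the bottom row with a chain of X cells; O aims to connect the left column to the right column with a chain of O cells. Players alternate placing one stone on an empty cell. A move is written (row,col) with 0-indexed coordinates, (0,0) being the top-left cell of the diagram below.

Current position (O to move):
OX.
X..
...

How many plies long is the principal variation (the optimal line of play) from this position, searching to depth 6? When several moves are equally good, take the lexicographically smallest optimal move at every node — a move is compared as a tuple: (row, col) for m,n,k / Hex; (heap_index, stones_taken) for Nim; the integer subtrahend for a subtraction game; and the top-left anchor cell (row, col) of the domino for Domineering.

[OX./X../...] O move#1: (0,2):-1/OXO/X../...*, (1,1):-1/OX./XO./..., (1,2):-1/OX./X.O/..., (2,0):-1/OX./X../O.., (2,1):-1/OX./X../.O., (2,2):-1/OX./X../..O
[OXO/X../...] X move#2: (1,1):+1/OXO/XX./...*, (1,2):+1/OXO/X.X/..., (2,0):+1/OXO/X../X.., (2,1):+1/OXO/X../.X., (2,2):+1/OXO/X../..X
[OXO/XX./...] O move#3: (1,2):-1/OXO/XXO/...*, (2,0):-1/OXO/XX./O.., (2,1):-1/OXO/XX./.O., (2,2):-1/OXO/XX./..O
[OXO/XXO/...] X move#4: (2,0):+1/OXO/XXO/X..*, (2,1):+1/OXO/XXO/.X., (2,2):+1/OXO/XXO/..X
[OXO/XXO/X..] end (terminal -1, O#5); searched OX./X../... to 6

PV length from [OX./X../...]: 4 plies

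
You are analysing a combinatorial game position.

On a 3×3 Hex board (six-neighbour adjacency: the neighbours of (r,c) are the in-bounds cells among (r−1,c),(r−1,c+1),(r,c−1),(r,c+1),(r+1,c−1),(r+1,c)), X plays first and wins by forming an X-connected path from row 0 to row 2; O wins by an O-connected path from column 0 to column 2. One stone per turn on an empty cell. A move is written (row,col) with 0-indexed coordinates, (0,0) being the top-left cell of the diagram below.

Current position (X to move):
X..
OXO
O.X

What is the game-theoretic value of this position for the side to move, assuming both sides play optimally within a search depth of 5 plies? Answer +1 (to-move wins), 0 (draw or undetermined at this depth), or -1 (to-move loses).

value(X../OXO/O.X, X) = +1

ply 1, X at X../OXO/O.X | (0,1)=-1→XX./OXO/O.X; (0,2)=-1→X.X/OXO/O.X; (2,1)=+1→X../OXO/OXX*
ply 2, O at X../OXO/OXX | (0,1)=-1→XO./OXO/OXX*; (0,2)=-1→X.O/OXO/OXX
ply 3, X at XO./OXO/OXX | (0,2)=+1→XOX/OXO/OXX*
ply 4: XOX/OXO/OXX is terminal -1 (O); from X../OXO/O.X depth 5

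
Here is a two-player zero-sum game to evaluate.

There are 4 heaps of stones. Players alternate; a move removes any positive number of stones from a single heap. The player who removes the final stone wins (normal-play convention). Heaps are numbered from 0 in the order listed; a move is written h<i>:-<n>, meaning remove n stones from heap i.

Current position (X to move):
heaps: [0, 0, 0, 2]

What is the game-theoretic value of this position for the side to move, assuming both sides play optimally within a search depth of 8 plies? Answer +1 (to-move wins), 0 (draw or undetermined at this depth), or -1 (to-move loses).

ply 1, X at (0,0,0,2) | h3:-1=-1→(0,0,0,1); h3:-2=+1→(0,0,0,0)*
ply 2: (0,0,0,0) is terminal -1 (O); from (0,0,0,2) depth 8

value((0,0,0,2), X) = +1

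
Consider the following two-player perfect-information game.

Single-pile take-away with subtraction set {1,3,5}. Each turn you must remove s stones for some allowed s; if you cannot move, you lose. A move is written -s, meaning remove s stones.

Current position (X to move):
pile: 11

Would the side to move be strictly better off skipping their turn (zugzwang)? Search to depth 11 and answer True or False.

p1 X@[11]: -1[10]+1* -3[8]+1 -5[6]+1
p2 O@[10]: -1[9]-1* -3[7]-1 -5[5]-1
p3 X@[9]: -1[8]+1* -3[6]+1 -5[4]+1
p4 O@[8]: -1[7]-1* -3[5]-1 -5[3]-1
p5 X@[7]: -1[6]+1* -3[4]+1 -5[2]+1
p6 O@[6]: -1[5]-1* -3[3]-1 -5[1]-1
p7 X@[5]: -1[4]+1* -3[2]+1 -5[0]+1
p8 O@[4]: -1[3]-1* -3[1]-1
p9 X@[3]: -1[2]+1* -3[0]+1
p10 O@[2]: -1[1]-1*
p11 X@[1]: -1[0]+1*
p12 O@[0] terminal -1; root [11] d11
pass branch (O moves first from the same position):
  | p1 O@[11]: -1[10]+1* -3[8]+1 -5[6]+1
  | p2 X@[10]: -1[9]-1* -3[7]-1 -5[5]-1
  | p3 O@[9]: -1[8]+1* -3[6]+1 -5[4]+1
  | p4 X@[8]: -1[7]-1* -3[5]-1 -5[3]-1
  | p5 O@[7]: -1[6]+1* -3[4]+1 -5[2]+1
  | p6 X@[6]: -1[5]-1* -3[3]-1 -5[1]-1
  | p7 O@[5]: -1[4]+1* -3[2]+1 -5[0]+1
  | p8 X@[4]: -1[3]-1* -3[1]-1
  | p9 O@[3]: -1[2]+1* -3[0]+1
  | p10 X@[2]: -1[1]-1*
  | p11 O@[1]: -1[0]+1*
  | p12 X@[0] terminal -1; root [11] d11
X moving scores +1; X passing scores -1

zugzwang(11, X) = False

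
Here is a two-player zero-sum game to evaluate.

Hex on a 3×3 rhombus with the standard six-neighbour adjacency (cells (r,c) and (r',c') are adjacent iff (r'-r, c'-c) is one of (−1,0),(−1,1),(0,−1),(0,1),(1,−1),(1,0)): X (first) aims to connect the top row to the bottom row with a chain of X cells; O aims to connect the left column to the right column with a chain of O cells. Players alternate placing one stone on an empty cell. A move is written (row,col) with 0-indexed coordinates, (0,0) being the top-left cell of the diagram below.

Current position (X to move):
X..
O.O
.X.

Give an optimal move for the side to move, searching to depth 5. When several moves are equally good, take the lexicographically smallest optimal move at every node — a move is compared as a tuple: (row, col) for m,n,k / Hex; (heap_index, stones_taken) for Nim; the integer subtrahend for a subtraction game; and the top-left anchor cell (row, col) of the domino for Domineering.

[X../O.O/.X.] X move#1: (0,1):-1/XX./O.O/.X., (0,2):-1/X.X/O.O/.X., (1,1):+1/X../OXO/.X.*, (2,0):-1/X../O.O/XX., (2,2):-1/X../O.O/.XX
[X../OXO/.X.] O move#2: (0,1):-1/XO./OXO/.X.*, (0,2):-1/X.O/OXO/.X., (2,0):-1/X../OXO/OX., (2,2):-1/X../OXO/.XO
[XO./OXO/.X.] X move#3: (0,2):+1/XOX/OXO/.X.*, (2,0):-1/XO./OXO/XX., (2,2):-1/XO./OXO/.XX
[XOX/OXO/.X.] end (terminal -1, O#4); searched X../O.O/.X. to 5

X's best at [X../O.O/.X.]: (1,1)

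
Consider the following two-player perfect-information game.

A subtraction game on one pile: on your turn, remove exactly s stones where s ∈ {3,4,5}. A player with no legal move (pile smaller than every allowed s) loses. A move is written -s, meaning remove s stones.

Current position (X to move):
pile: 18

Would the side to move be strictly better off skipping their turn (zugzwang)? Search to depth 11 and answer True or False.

[18] X move#1: -3:-1/15*, -4:-1/14, -5:-1/13
[15] O move#2: -3:-1/12, -4:-1/11, -5:+1/10*
[10] X move#3: -3:-1/7*, -4:-1/6, -5:-1/5
[7] O move#4: -3:-1/4, -4:-1/3, -5:+1/2*
[2] end (terminal -1, X#5); searched 18 to 11
suppose X passes — search the same position with O to move:
pass> [18] O move#1: -3:-1/15*, -4:-1/14, -5:-1/13
pass> [15] X move#2: -3:-1/12, -4:-1/11, -5:+1/10*
pass> [10] O move#3: -3:-1/7*, -4:-1/6, -5:-1/5
pass> [7] X move#4: -3:-1/4, -4:-1/3, -5:+1/2*
pass> [2] end (terminal -1, O#5); searched 18 to 11
for X: play -1, pass +1

zugzwang(18, X) = True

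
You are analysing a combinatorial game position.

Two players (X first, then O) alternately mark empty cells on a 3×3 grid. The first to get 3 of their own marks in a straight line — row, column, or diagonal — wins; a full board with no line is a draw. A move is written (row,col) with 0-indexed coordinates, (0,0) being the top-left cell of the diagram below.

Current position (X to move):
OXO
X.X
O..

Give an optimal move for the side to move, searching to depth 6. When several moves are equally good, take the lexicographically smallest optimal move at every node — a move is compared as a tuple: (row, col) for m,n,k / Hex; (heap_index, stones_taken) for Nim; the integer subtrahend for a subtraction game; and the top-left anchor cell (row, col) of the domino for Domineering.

[OXO/X.X/O..] X move#1: (1,1):+1/OXO/XXX/O..*, (2,1):-1/OXO/X.X/OX., (2,2):-1/OXO/X.X/O.X
[OXO/XXX/O..] end (terminal -1, O#2); searched OXO/X.X/O.. to 6

X's best at [OXO/X.X/O..]: (1,1)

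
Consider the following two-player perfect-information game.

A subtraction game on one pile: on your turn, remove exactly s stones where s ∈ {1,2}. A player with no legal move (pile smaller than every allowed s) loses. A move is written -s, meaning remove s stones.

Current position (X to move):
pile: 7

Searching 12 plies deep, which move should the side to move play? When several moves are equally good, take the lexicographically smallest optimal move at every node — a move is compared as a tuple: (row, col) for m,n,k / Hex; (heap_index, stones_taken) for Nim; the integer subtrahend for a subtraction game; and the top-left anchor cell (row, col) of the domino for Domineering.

X's best at [7]: -1

ply 1, X at 7 | -1=+1→6*; -2=-1→5
ply 2, O at 6 | -1=-1→5*; -2=-1→4
ply 3, X at 5 | -1=-1→4; -2=+1→3*
ply 4, O at 3 | -1=-1→2*; -2=-1→1
ply 5, X at 2 | -1=-1→1; -2=+1→0*
ply 6: 0 is terminal -1 (O); from 7 depth 12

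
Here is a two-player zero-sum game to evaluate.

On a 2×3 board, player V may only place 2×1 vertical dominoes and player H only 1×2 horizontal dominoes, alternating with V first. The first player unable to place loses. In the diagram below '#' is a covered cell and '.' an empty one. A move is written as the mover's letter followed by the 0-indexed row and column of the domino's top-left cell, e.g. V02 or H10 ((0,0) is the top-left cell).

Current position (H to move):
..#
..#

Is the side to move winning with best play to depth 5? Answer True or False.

H winning at [..#/..#]: True

p1 H@[..#/..#]: H00[###/..#]+1* H10[..#/###]+1
p2 V@[###/..#] terminal -1; root [..#/..#] d5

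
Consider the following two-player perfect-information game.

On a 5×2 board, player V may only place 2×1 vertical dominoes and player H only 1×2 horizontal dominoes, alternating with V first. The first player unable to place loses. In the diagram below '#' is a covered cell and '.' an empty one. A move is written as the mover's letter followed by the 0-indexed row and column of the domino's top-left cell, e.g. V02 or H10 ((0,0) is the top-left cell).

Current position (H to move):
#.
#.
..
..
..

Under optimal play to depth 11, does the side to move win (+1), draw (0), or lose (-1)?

ply 1, H at #./#./../../.. | H20=-1→#./#./##/../..; H30=+1→#./#./../##/..*; H40=-1→#./#./../../##
ply 2, V at #./#./../##/.. | V01=-1→##/##/../##/..*; V11=-1→#./##/.#/##/..
ply 3, H at ##/##/../##/.. | H20=+1→##/##/##/##/..*; H40=+1→##/##/../##/##
ply 4: ##/##/##/##/.. is terminal -1 (V); from #./#./../../.. depth 11

value(#./#./../../.., H) = +1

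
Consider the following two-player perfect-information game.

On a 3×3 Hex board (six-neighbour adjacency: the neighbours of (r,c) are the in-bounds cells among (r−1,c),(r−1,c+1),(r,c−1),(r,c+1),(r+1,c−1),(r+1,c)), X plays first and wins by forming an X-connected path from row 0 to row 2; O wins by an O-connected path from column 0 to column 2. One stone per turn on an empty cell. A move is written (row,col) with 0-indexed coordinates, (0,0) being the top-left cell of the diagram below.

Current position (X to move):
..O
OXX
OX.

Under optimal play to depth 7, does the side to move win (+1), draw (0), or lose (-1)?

[..O/OXX/OX.] X move#1: (0,0):-1/X.O/OXX/OX., (0,1):+1/.XO/OXX/OX.*, (2,2):-1/..O/OXX/OXX
[.XO/OXX/OX.] end (terminal -1, O#2); searched ..O/OXX/OX. to 7

value(..O/OXX/OX., X) = +1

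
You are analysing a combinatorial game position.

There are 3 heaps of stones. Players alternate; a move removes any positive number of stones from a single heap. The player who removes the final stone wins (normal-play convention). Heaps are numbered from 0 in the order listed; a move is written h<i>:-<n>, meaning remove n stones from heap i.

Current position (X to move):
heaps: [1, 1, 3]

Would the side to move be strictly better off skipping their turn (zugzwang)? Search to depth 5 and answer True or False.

zugzwang((1,1,3), X) = False

ply 1, X at (1,1,3) | h0:-1=-1→(0,1,3); h1:-1=-1→(1,0,3); h2:-1=-1→(1,1,2); h2:-2=-1→(1,1,1); h2:-3=+1→(1,1,0)*
ply 2, O at (1,1,0) | h0:-1=-1→(0,1,0)*; h1:-1=-1→(1,0,0)
ply 3, X at (0,1,0) | h1:-1=+1→(0,0,0)*
ply 4: (0,0,0) is terminal -1 (O); from (1,1,3) depth 5
suppose X passes — search the same position with O to move:
pass> ply 1, O at (1,1,3) | h0:-1=-1→(0,1,3); h1:-1=-1→(1,0,3); h2:-1=-1→(1,1,2); h2:-2=-1→(1,1,1); h2:-3=+1→(1,1,0)*
pass> ply 2, X at (1,1,0) | h0:-1=-1→(0,1,0)*; h1:-1=-1→(1,0,0)
pass> ply 3, O at (0,1,0) | h1:-1=+1→(0,0,0)*
pass> ply 4: (0,0,0) is terminal -1 (X); from (1,1,3) depth 5
for X: play +1, pass -1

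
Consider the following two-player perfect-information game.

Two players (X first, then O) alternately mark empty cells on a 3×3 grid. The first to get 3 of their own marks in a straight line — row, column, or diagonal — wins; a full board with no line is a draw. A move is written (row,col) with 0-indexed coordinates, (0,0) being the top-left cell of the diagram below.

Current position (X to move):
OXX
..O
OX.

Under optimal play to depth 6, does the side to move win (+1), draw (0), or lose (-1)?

value(OXX/..O/OX., X) = +1

ply 1, X at OXX/..O/OX. | (1,0)=+0→OXX/X.O/OX.; (1,1)=+1→OXX/.XO/OX.*; (2,2)=-1→OXX/..O/OXX
ply 2: OXX/.XO/OX. is terminal -1 (O); from OXX/..O/OX. depth 6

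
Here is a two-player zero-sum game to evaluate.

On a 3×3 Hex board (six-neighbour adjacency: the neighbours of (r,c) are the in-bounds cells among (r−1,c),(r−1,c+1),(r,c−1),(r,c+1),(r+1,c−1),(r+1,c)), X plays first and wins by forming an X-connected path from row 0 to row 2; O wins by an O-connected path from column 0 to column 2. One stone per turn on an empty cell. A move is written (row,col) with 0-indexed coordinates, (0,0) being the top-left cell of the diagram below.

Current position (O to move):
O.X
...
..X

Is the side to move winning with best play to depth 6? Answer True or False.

p1 O@[O.X/.../..X]: (0,1)[OOX/.../..X]-1* (1,0)[O.X/O../..X]-1 (1,1)[O.X/.O./..X]-1 (1,2)[O.X/..O/..X]-1 (2,0)[O.X/.../O.X]-1 (2,1)[O.X/.../.OX]-1
p2 X@[OOX/.../..X]: (1,0)[OOX/X../..X]+1* (1,1)[OOX/.X./..X]+1 (1,2)[OOX/..X/..X]+1 (2,0)[OOX/.../X.X]+1 (2,1)[OOX/.../.XX]+1
p3 O@[OOX/X../..X]: (1,1)[OOX/XO./..X]-1* (1,2)[OOX/X.O/..X]-1 (2,0)[OOX/X../O.X]-1 (2,1)[OOX/X../.OX]-1
p4 X@[OOX/XO./..X]: (1,2)[OOX/XOX/..X]+1* (2,0)[OOX/XO./X.X]-1 (2,1)[OOX/XO./.XX]-1
p5 O@[OOX/XOX/..X] terminal -1; root [O.X/.../..X] d6

O winning at [O.X/.../..X]: False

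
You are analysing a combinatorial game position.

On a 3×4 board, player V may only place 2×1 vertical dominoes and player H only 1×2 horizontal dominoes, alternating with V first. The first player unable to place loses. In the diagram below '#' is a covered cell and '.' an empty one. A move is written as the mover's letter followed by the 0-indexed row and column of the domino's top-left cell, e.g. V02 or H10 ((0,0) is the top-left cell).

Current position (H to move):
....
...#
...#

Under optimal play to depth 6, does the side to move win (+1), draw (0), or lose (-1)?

value(..../...#/...#, H) = +1

p1 H@[..../...#/...#]: H00[##../...#/...#]-1 H01[.##./...#/...#]-1 H02[..##/...#/...#]-1 H10[..../##.#/...#]+1* H11[..../.###/...#]+1 H20[..../...#/##.#]-1 H21[..../...#/.###]-1
p2 V@[..../##.#/...#]: V02[..#./####/...#]-1* V12[..../####/..##]-1
p3 H@[..#./####/...#]: H00[###./####/...#]+1* H20[..#./####/##.#]+1 H21[..#./####/.###]+1
p4 V@[###./####/...#] terminal -1; root [..../...#/...#] d6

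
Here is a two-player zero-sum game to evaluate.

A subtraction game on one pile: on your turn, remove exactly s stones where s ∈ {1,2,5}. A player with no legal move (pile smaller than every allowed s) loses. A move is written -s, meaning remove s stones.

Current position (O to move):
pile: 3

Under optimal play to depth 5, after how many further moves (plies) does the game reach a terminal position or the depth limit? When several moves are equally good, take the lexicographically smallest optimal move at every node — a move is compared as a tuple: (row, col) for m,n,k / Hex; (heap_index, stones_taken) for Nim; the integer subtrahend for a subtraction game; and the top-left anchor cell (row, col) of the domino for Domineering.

PV length from [3]: 2 plies

[3] O move#1: -1:-1/2*, -2:-1/1
[2] X move#2: -1:-1/1, -2:+1/0*
[0] end (terminal -1, O#3); searched 3 to 5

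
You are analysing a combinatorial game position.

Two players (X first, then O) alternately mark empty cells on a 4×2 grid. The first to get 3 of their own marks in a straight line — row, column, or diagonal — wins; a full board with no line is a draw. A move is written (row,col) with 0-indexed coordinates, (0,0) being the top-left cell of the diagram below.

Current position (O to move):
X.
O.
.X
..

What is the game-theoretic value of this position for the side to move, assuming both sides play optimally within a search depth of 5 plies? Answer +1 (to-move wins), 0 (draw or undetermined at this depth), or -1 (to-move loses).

value(X./O./.X/.., O) = 0

[X./O./.X/..] O move#1: (0,1):+0/XO/O./.X/..*, (1,1):+0/X./OO/.X/.., (2,0):+0/X./O./OX/.., (3,0):+0/X./O./.X/O., (3,1):+0/X./O./.X/.O
[XO/O./.X/..] X move#2: (1,1):+0/XO/OX/.X/..*, (2,0):+0/XO/O./XX/.., (3,0):+0/XO/O./.X/X., (3,1):+0/XO/O./.X/.X
[XO/OX/.X/..] O move#3: (2,0):-1/XO/OX/OX/.., (3,0):-1/XO/OX/.X/O., (3,1):+0/XO/OX/.X/.O*
[XO/OX/.X/.O] X move#4: (2,0):+0/XO/OX/XX/.O*, (3,0):+0/XO/OX/.X/XO
[XO/OX/XX/.O] O move#5: (3,0):+0/XO/OX/XX/OO*
[XO/OX/XX/OO] end (terminal +0, X#6); searched X./O./.X/.. to 5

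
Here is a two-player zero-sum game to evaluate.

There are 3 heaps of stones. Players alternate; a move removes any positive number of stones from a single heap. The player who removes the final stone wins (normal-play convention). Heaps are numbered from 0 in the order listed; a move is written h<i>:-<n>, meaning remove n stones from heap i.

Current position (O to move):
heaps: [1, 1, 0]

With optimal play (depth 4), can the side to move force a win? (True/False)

[(1,1,0)] O move#1: h0:-1:-1/(0,1,0)*, h1:-1:-1/(1,0,0)
[(0,1,0)] X move#2: h1:-1:+1/(0,0,0)*
[(0,0,0)] end (terminal -1, O#3); searched (1,1,0) to 4

O winning at [(1,1,0)]: False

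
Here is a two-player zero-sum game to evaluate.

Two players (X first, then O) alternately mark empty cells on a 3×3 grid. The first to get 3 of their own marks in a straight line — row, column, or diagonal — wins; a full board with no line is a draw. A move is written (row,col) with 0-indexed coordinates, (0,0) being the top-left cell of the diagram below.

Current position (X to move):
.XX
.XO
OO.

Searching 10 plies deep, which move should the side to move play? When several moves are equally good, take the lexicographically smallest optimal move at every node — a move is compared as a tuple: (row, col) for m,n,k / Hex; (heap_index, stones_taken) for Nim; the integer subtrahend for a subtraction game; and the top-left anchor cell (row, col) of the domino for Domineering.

ply 1, X at .XX/.XO/OO. | (0,0)=+1→XXX/.XO/OO.*; (1,0)=-1→.XX/XXO/OO.; (2,2)=+0→.XX/.XO/OOX
ply 2: XXX/.XO/OO. is terminal -1 (O); from .XX/.XO/OO. depth 10

X's best at [.XX/.XO/OO.]: (0,0)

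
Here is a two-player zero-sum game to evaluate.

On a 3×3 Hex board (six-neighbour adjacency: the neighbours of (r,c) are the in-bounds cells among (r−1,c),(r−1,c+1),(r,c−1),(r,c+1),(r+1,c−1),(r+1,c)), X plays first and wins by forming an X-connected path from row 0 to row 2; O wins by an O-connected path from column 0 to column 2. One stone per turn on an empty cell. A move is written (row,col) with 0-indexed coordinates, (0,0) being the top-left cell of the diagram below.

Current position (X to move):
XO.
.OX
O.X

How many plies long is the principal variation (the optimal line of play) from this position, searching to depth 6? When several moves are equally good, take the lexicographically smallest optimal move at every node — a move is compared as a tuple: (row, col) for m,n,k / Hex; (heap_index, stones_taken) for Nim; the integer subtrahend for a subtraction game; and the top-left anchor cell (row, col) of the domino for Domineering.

p1 X@[XO./.OX/O.X]: (0,2)[XOX/.OX/O.X]+1* (1,0)[XO./XOX/O.X]-1 (2,1)[XO./.OX/OXX]-1
p2 O@[XOX/.OX/O.X] terminal -1; root [XO./.OX/O.X] d6

PV length from [XO./.OX/O.X]: 1 ply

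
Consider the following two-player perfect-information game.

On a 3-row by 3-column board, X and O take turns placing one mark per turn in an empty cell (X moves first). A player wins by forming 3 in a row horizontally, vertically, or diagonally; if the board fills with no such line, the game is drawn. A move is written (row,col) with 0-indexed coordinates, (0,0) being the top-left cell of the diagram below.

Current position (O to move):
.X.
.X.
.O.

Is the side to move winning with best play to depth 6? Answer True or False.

ply 1, O at .X./.X./.O. | (0,0)=+0→OX./.X./.O.*; (0,2)=+0→.XO/.X./.O.; (1,0)=-1→.X./OX./.O.; (1,2)=-1→.X./.XO/.O.; (2,0)=+0→.X./.X./OO.; (2,2)=+0→.X./.X./.OO
ply 2, X at OX./.X./.O. | (0,2)=-1→OXX/.X./.O.; (1,0)=+0→OX./XX./.O.*; (1,2)=+0→OX./.XX/.O.; (2,0)=+0→OX./.X./XO.; (2,2)=+0→OX./.X./.OX
ply 3, O at OX./XX./.O. | (0,2)=-1→OXO/XX./.O.; (1,2)=+0→OX./XXO/.O.*; (2,0)=-1→OX./XX./OO.; (2,2)=-1→OX./XX./.OO
ply 4, X at OX./XXO/.O. | (0,2)=+0→OXX/XXO/.O.*; (2,0)=+0→OX./XXO/XO.; (2,2)=+0→OX./XXO/.OX
ply 5, O at OXX/XXO/.O. | (2,0)=+0→OXX/XXO/OO.*; (2,2)=-1→OXX/XXO/.OO
ply 6, X at OXX/XXO/OO. | (2,2)=+0→OXX/XXO/OOX*
ply 7: OXX/XXO/OOX is terminal +0 (O); from .X./.X./.O. depth 6

O winning at [.X./.X./.O.]: False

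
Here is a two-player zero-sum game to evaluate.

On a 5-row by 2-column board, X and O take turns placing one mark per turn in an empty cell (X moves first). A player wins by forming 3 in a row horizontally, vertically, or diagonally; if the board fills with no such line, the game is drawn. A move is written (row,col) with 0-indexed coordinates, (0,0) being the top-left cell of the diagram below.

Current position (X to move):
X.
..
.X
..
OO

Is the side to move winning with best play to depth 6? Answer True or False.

X winning at [X./../.X/../OO]: True

[X./../.X/../OO] X move#1: (0,1):+0/XX/../.X/../OO, (1,0):+0/X./X./.X/../OO, (1,1):+1/X./.X/.X/../OO*, (2,0):+1/X./../XX/../OO, (3,0):+0/X./../.X/X./OO, (3,1):+0/X./../.X/.X/OO
[X./.X/.X/../OO] O move#2: (0,1):-1/XO/.X/.X/../OO*, (1,0):-1/X./OX/.X/../OO, (2,0):-1/X./.X/OX/../OO, (3,0):-1/X./.X/.X/O./OO, (3,1):-1/X./.X/.X/.O/OO
[XO/.X/.X/../OO] X move#3: (1,0):+1/XO/XX/.X/../OO*, (2,0):+1/XO/.X/XX/../OO, (3,0):+0/XO/.X/.X/X./OO, (3,1):+1/XO/.X/.X/.X/OO
[XO/XX/.X/../OO] O move#4: (2,0):-1/XO/XX/OX/../OO*, (3,0):-1/XO/XX/.X/O./OO, (3,1):-1/XO/XX/.X/.O/OO
[XO/XX/OX/../OO] X move#5: (3,0):+0/XO/XX/OX/X./OO, (3,1):+1/XO/XX/OX/.X/OO*
[XO/XX/OX/.X/OO] end (terminal -1, O#6); searched X./../.X/../OO to 6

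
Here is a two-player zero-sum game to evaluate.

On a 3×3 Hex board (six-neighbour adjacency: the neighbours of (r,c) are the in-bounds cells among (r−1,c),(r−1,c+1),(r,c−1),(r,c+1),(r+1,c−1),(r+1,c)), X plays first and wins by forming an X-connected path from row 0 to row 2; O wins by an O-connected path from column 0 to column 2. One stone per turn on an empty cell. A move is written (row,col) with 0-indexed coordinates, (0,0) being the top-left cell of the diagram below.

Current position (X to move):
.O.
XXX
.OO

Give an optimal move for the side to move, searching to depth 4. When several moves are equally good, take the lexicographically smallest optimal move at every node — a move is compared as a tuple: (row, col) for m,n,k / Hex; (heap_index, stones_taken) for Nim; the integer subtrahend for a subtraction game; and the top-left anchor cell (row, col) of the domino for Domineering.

[.O./XXX/.OO] X move#1: (0,0):-1/XO./XXX/.OO, (0,2):-1/.OX/XXX/.OO, (2,0):+1/.O./XXX/XOO*
[.O./XXX/XOO] O move#2: (0,0):-1/OO./XXX/XOO*, (0,2):-1/.OO/XXX/XOO
[OO./XXX/XOO] X move#3: (0,2):+1/OOX/XXX/XOO*
[OOX/XXX/XOO] end (terminal -1, O#4); searched .O./XXX/.OO to 4

X's best at [.O./XXX/.OO]: (2,0)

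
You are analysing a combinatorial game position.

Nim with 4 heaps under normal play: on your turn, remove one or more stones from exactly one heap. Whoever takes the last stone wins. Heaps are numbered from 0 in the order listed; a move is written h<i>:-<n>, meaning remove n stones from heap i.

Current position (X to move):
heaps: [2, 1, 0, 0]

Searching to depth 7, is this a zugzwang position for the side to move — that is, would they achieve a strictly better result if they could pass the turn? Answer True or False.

zugzwang((2,1,0,0), X) = False

[(2,1,0,0)] X move#1: h0:-1:+1/(1,1,0,0)*, h0:-2:-1/(0,1,0,0), h1:-1:-1/(2,0,0,0)
[(1,1,0,0)] O move#2: h0:-1:-1/(0,1,0,0)*, h1:-1:-1/(1,0,0,0)
[(0,1,0,0)] X move#3: h1:-1:+1/(0,0,0,0)*
[(0,0,0,0)] end (terminal -1, O#4); searched (2,1,0,0) to 7
suppose X passes — search the same position with O to move:
pass> [(2,1,0,0)] O move#1: h0:-1:+1/(1,1,0,0)*, h0:-2:-1/(0,1,0,0), h1:-1:-1/(2,0,0,0)
pass> [(1,1,0,0)] X move#2: h0:-1:-1/(0,1,0,0)*, h1:-1:-1/(1,0,0,0)
pass> [(0,1,0,0)] O move#3: h1:-1:+1/(0,0,0,0)*
pass> [(0,0,0,0)] end (terminal -1, X#4); searched (2,1,0,0) to 7
for X: play +1, pass -1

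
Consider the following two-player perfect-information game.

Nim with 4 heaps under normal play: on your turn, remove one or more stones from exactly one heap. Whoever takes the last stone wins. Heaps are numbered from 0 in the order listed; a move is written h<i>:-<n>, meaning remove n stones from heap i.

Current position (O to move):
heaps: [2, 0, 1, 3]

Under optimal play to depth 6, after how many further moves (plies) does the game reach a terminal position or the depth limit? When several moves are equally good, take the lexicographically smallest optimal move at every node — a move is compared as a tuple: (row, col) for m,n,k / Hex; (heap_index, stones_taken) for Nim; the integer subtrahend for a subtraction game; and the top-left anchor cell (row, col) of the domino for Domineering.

[(2,0,1,3)] O move#1: h0:-1:-1/(1,0,1,3)*, h0:-2:-1/(0,0,1,3), h2:-1:-1/(2,0,0,3), h3:-1:-1/(2,0,1,2), h3:-2:-1/(2,0,1,1), h3:-3:-1/(2,0,1,0)
[(1,0,1,3)] X move#2: h0:-1:-1/(0,0,1,3), h2:-1:-1/(1,0,0,3), h3:-1:-1/(1,0,1,2), h3:-2:-1/(1,0,1,1), h3:-3:+1/(1,0,1,0)*
[(1,0,1,0)] O move#3: h0:-1:-1/(0,0,1,0)*, h2:-1:-1/(1,0,0,0)
[(0,0,1,0)] X move#4: h2:-1:+1/(0,0,0,0)*
[(0,0,0,0)] end (terminal -1, O#5); searched (2,0,1,3) to 6

PV length from [(2,0,1,3)]: 4 plies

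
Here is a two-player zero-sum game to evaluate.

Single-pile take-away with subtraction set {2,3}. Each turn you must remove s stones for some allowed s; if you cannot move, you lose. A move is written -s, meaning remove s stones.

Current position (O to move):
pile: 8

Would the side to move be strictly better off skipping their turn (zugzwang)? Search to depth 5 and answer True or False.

zugzwang(8, O) = False

[8] O move#1: -2:+1/6*, -3:+1/5
[6] X move#2: -2:-1/4*, -3:-1/3
[4] O move#3: -2:-1/2, -3:+1/1*
[1] end (terminal -1, X#4); searched 8 to 5
pass branch (X moves first from the same position):
  | [8] X move#1: -2:+1/6*, -3:+1/5
  | [6] O move#2: -2:-1/4*, -3:-1/3
  | [4] X move#3: -2:-1/2, -3:+1/1*
  | [1] end (terminal -1, O#4); searched 8 to 5
O moving scores +1; O passing scores -1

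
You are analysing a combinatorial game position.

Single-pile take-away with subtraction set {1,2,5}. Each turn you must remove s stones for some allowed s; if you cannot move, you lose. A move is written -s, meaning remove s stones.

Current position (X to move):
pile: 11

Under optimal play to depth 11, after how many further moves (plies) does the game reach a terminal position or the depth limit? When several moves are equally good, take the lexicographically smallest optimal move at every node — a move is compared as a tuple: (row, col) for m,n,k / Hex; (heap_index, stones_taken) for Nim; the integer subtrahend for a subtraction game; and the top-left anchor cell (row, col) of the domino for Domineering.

PV length from [11]: 7 plies

[11] X move#1: -1:-1/10, -2:+1/9*, -5:+1/6
[9] O move#2: -1:-1/8*, -2:-1/7, -5:-1/4
[8] X move#3: -1:-1/7, -2:+1/6*, -5:+1/3
[6] O move#4: -1:-1/5*, -2:-1/4, -5:-1/1
[5] X move#5: -1:-1/4, -2:+1/3*, -5:+1/0
[3] O move#6: -1:-1/2*, -2:-1/1
[2] X move#7: -1:-1/1, -2:+1/0*
[0] end (terminal -1, O#8); searched 11 to 11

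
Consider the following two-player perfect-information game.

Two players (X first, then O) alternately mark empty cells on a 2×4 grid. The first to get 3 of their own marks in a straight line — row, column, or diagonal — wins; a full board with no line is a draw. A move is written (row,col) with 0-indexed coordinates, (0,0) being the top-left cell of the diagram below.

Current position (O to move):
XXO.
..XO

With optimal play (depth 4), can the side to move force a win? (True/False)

O winning at [XXO./..XO]: False

p1 O@[XXO./..XO]: (0,3)[XXOO/..XO]+0* (1,0)[XXO./O.XO]+0 (1,1)[XXO./.OXO]+0
p2 X@[XXOO/..XO]: (1,0)[XXOO/X.XO]+0* (1,1)[XXOO/.XXO]+0
p3 O@[XXOO/X.XO]: (1,1)[XXOO/XOXO]+0*
p4 X@[XXOO/XOXO] terminal +0; root [XXO./..XO] d4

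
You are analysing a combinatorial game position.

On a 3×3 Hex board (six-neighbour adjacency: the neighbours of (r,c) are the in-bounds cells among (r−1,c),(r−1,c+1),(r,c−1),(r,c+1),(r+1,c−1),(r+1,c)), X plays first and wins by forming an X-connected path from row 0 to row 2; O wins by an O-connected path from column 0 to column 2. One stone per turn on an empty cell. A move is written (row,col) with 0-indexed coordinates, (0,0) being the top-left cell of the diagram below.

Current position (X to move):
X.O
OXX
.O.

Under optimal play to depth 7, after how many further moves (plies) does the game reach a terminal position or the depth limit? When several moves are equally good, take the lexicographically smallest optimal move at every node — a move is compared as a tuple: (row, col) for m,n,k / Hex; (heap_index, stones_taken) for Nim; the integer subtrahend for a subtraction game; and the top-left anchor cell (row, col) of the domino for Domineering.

PV length from [X.O/OXX/.O.]: 3 plies

p1 X@[X.O/OXX/.O.]: (0,1)[XXO/OXX/.O.]+1* (2,0)[X.O/OXX/XO.]-1 (2,2)[X.O/OXX/.OX]-1
p2 O@[XXO/OXX/.O.]: (2,0)[XXO/OXX/OO.]-1* (2,2)[XXO/OXX/.OO]-1
p3 X@[XXO/OXX/OO.]: (2,2)[XXO/OXX/OOX]+1*
p4 O@[XXO/OXX/OOX] terminal -1; root [X.O/OXX/.O.] d7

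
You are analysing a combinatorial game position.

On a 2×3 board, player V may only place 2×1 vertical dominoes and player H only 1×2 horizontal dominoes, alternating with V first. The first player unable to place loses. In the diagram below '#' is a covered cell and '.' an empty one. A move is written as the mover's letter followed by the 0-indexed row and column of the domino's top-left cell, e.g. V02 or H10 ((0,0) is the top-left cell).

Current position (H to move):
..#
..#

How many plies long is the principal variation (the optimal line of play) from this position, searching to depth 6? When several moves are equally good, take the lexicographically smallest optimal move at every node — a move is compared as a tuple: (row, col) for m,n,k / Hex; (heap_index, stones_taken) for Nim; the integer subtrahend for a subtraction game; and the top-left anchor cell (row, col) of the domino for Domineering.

PV length from [..#/..#]: 1 ply

ply 1, H at ..#/..# | H00=+1→###/..#*; H10=+1→..#/###
ply 2: ###/..# is terminal -1 (V); from ..#/..# depth 6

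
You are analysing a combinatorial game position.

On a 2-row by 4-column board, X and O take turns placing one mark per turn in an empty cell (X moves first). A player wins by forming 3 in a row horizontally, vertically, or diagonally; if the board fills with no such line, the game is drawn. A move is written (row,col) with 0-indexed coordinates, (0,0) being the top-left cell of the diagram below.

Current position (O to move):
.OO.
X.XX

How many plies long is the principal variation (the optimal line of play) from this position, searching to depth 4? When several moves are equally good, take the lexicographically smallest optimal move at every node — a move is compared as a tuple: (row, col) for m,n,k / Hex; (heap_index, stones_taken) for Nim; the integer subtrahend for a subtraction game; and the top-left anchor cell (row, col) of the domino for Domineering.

p1 O@[.OO./X.XX]: (0,0)[OOO./X.XX]+1* (0,3)[.OOO/X.XX]+1 (1,1)[.OO./XOXX]+1
p2 X@[OOO./X.XX] terminal -1; root [.OO./X.XX] d4

PV length from [.OO./X.XX]: 1 ply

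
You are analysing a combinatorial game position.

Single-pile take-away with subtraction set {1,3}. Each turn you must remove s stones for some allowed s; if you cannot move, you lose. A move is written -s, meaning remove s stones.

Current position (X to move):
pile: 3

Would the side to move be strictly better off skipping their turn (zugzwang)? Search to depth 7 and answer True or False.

ply 1, X at 3 | -1=+1→2*; -3=+1→0
ply 2, O at 2 | -1=-1→1*
ply 3, X at 1 | -1=+1→0*
ply 4: 0 is terminal -1 (O); from 3 depth 7
pass branch (O moves first from the same position):
  | ply 1, O at 3 | -1=+1→2*; -3=+1→0
  | ply 2, X at 2 | -1=-1→1*
  | ply 3, O at 1 | -1=+1→0*
  | ply 4: 0 is terminal -1 (X); from 3 depth 7
X moving scores +1; X passing scores -1

zugzwang(3, X) = False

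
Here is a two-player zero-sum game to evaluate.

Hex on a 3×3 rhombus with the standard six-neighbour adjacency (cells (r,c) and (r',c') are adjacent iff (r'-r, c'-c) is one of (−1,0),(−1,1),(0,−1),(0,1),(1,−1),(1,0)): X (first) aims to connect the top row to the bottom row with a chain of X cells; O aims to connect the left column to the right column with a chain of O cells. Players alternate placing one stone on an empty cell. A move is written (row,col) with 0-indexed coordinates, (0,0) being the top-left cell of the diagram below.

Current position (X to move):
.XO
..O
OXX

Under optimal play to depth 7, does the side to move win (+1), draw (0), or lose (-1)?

ply 1, X at .XO/..O/OXX | (0,0)=-1→XXO/..O/OXX; (1,0)=-1→.XO/X.O/OXX; (1,1)=+1→.XO/.XO/OXX*
ply 2: .XO/.XO/OXX is terminal -1 (O); from .XO/..O/OXX depth 7

value(.XO/..O/OXX, X) = +1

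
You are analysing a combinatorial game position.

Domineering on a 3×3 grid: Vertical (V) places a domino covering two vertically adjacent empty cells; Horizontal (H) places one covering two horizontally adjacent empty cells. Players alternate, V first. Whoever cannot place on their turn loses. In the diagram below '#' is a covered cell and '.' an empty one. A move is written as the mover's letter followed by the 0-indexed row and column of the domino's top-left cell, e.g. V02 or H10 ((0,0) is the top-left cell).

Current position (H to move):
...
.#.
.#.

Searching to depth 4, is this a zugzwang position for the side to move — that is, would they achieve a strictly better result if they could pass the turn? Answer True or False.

p1 H@[.../.#./.#.]: H00[##./.#./.#.]-1* H01[.##/.#./.#.]-1
p2 V@[##./.#./.#.]: V02[###/.##/.#.]+1* V10[##./##./##.]+1 V12[##./.##/.##]+1
p3 H@[###/.##/.#.] terminal -1; root [.../.#./.#.] d4
if H skipped the turn, V would face:
~ p1 V@[.../.#./.#.]: V00[#../##./.#.]+1* V02[..#/.##/.#.]+1 V10[.../##./##.]+1 V12[.../.##/.##]+1
~ p2 H@[#../##./.#.]: H01[###/##./.#.]-1*
~ p3 V@[###/##./.#.]: V12[###/###/.##]+1*
~ p4 H@[###/###/.##] terminal -1; root [.../.#./.#.] d4
compare (H): move=-1 vs pass=-1

zugzwang(.../.#./.#., H) = False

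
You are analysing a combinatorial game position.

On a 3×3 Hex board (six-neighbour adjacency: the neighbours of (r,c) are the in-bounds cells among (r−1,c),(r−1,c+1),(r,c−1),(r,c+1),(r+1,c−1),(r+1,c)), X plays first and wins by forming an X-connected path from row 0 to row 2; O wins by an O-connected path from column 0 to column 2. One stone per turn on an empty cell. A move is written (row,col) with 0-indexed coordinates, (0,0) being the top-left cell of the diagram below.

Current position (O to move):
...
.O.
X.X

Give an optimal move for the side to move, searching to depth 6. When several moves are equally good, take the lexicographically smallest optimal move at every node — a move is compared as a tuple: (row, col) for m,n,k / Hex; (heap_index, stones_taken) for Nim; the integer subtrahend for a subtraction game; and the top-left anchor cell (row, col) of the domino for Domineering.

p1 O@[.../.O./X.X]: (0,0)[O../.O./X.X]+1* (0,1)[.O./.O./X.X]+1 (0,2)[..O/.O./X.X]-1 (1,0)[.../OO./X.X]+1 (1,2)[.../.OO/X.X]-1 (2,1)[.../.O./XOX]-1
p2 X@[O../.O./X.X]: (0,1)[OX./.O./X.X]-1* (0,2)[O.X/.O./X.X]-1 (1,0)[O../XO./X.X]-1 (1,2)[O../.OX/X.X]-1 (2,1)[O../.O./XXX]-1
p3 O@[OX./.O./X.X]: (0,2)[OXO/.O./X.X]-1 (1,0)[OX./OO./X.X]+1* (1,2)[OX./.OO/X.X]-1 (2,1)[OX./.O./XOX]-1
p4 X@[OX./OO./X.X]: (0,2)[OXX/OO./X.X]-1* (1,2)[OX./OOX/X.X]-1 (2,1)[OX./OO./XXX]-1
p5 O@[OXX/OO./X.X]: (1,2)[OXX/OOO/X.X]+1* (2,1)[OXX/OO./XOX]-1
p6 X@[OXX/OOO/X.X] terminal -1; root [.../.O./X.X] d6

O's best at [.../.O./X.X]: (0,0)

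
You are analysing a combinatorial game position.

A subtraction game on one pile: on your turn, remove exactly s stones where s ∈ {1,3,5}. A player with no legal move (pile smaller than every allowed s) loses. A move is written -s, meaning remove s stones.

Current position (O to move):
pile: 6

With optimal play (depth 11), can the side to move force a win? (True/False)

[6] O move#1: -1:-1/5*, -3:-1/3, -5:-1/1
[5] X move#2: -1:+1/4*, -3:+1/2, -5:+1/0
[4] O move#3: -1:-1/3*, -3:-1/1
[3] X move#4: -1:+1/2*, -3:+1/0
[2] O move#5: -1:-1/1*
[1] X move#6: -1:+1/0*
[0] end (terminal -1, O#7); searched 6 to 11

O winning at [6]: False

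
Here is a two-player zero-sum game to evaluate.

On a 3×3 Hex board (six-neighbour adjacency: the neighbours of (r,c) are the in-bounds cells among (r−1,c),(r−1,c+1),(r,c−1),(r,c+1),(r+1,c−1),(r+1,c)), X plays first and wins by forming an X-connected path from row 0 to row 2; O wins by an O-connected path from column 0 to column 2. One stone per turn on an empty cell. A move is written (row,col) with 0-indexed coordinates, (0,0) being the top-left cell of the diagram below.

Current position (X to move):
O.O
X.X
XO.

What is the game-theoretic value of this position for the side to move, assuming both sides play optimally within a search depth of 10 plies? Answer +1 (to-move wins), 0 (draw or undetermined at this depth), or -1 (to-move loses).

[O.O/X.X/XO.] X move#1: (0,1):+1/OXO/X.X/XO.*, (1,1):-1/O.O/XXX/XO., (2,2):-1/O.O/X.X/XOX
[OXO/X.X/XO.] end (terminal -1, O#2); searched O.O/X.X/XO. to 10

value(O.O/X.X/XO., X) = +1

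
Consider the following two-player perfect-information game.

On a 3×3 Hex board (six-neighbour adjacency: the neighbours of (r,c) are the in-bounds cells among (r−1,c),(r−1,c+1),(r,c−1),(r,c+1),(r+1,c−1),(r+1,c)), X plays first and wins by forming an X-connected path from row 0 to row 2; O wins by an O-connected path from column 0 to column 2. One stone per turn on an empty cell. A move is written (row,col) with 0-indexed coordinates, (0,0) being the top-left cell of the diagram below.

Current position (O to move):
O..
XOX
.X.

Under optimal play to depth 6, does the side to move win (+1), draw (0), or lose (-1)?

ply 1, O at O../XOX/.X. | (0,1)=-1→OO./XOX/.X.; (0,2)=+1→O.O/XOX/.X.*; (2,0)=-1→O../XOX/OX.; (2,2)=-1→O../XOX/.XO
ply 2, X at O.O/XOX/.X. | (0,1)=-1→OXO/XOX/.X.*; (2,0)=-1→O.O/XOX/XX.; (2,2)=-1→O.O/XOX/.XX
ply 3, O at OXO/XOX/.X. | (2,0)=+1→OXO/XOX/OX.*; (2,2)=-1→OXO/XOX/.XO
ply 4: OXO/XOX/OX. is terminal -1 (X); from O../XOX/.X. depth 6

value(O../XOX/.X., O) = +1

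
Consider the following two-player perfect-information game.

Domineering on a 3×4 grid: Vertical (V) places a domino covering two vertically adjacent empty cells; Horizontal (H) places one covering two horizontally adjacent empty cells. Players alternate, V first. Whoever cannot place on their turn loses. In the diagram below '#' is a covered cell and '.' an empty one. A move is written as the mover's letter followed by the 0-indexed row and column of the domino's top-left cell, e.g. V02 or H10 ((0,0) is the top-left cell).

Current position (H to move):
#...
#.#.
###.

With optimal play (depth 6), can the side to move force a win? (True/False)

H winning at [#.../#.#./###.]: False

[#.../#.#./###.] H move#1: H01:-1/###./#.#./###.*, H02:-1/#.##/#.#./###.
[###./#.#./###.] V move#2: V03:+1/####/#.##/###.*, V13:+1/###./#.##/####
[####/#.##/###.] end (terminal -1, H#3); searched #.../#.#./###. to 6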